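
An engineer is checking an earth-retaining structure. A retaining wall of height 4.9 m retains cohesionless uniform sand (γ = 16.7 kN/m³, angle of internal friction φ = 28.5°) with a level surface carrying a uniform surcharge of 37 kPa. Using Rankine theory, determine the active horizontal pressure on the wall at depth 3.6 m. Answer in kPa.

34.4 kPa

K_a = (1 − sin φ)/(1 + sin φ) = 0.3540.
σ_v = γz + q = 16.7 × 3.6 + 37 = 97.12 kPa.
σ_h = K_a σ_v = 0.3540 × 97.12 = 34.38 kPa.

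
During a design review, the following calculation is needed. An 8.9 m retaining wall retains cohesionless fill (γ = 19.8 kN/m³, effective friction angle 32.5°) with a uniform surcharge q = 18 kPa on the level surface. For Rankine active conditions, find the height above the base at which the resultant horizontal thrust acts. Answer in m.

K_a = 0.3010.
Triangular part P₁ = ½K_aγH² = 236.0 at H/3 = 2.967 m; rectangular part P₂ = K_a q H = 48.22 at H/2 = 4.450 m.
ȳ = (P₁·2.967 + P₂·4.450)/(P₁+P₂) = 3.218 m.

3.22 m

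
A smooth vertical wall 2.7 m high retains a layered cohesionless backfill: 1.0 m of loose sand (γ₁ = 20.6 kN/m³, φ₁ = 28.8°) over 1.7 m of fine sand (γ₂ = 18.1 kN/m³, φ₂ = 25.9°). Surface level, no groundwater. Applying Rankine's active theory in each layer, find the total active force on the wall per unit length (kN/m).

K_a1 = tan²(45°−28.8°/2) = 0.3498; K_a2 = tan²(45°−25.9°/2) = 0.3920.
Layer 1: σ at base = K_a1 γ₁ h₁ = 7.205 kPa; P₁ = ½×7.205×1.0 = 3.602.
Layer 2: σ_v at top = γ₁h₁ = 20.60; σ_h top = K_a2×20.60 = 8.075; σ_h base = K_a2×(20.60+18.1×1.7) = 20.14.
P₂ = ½(8.075+20.14)×1.7 = 23.98. Total P_a = 3.602+23.98 = 27.58 kN/m.

27.6 kN/m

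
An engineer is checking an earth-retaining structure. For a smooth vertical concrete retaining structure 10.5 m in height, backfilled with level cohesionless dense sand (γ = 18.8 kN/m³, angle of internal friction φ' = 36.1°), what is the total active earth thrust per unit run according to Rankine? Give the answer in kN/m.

K_a = tan²(45° − φ/2) = 0.2585.
P_a = ½ K_a γ H² = 0.5 × 0.2585 × 18.8 × 10.5² = 267.9 kN/m.

268 kN/m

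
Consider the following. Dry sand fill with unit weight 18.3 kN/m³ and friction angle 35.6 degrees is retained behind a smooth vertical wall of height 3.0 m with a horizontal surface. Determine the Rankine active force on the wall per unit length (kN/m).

K_a = tan²(45° − φ/2) = 0.2641.
P_a = ½ K_a γ H² = 0.5 × 0.2641 × 18.3 × 3.0² = 21.75 kN/m.

21.8 kN/m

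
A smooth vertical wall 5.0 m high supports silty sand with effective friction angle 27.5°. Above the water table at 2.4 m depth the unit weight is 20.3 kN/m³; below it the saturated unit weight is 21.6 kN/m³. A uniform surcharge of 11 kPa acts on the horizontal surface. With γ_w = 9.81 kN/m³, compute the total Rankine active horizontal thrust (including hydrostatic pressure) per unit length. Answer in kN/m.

K_a = tan²(45° − φ/2) = 0.3682.
γ' = 21.6 − 9.81 = 11.79 kN/m³. h₂ = H − d_w = 2.6 m.
σ'_h: at surface K_a·q = 4.050; at WT K_a(q+γd_w) = 21.99; at base K_a(q+γd_w+γ'h₂) = 33.28 kPa.
P₁ = ½(4.050+21.99)×2.4 = 31.25; P₂ = ½(21.99+33.28)×2.6 = 71.85; P_w = ½γ_w h₂² = 33.16.
Total = 31.25+71.85+33.16 = 136.3 kN/m.

136 kN/m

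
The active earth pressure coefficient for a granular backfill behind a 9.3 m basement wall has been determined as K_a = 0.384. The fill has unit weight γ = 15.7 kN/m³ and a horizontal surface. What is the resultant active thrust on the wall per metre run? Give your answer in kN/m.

261 kN/m

P = ½ K_a γ H² = 0.5 × 0.384 × 15.7 × 9.3² = 260.7 kN/m.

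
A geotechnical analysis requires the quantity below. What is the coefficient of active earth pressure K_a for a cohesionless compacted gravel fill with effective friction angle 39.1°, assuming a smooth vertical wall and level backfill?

K_a = (1 − sin φ)/(1 + sin φ) = (1 − sin 39.1°)/(1 + sin 39.1°) = 0.2265.

0.226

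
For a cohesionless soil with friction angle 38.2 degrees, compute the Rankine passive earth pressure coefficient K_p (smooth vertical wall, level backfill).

K_p = (1 + sin φ)/(1 − sin φ) = tan²(45° + 38.2°/2) = 4.241.

4.24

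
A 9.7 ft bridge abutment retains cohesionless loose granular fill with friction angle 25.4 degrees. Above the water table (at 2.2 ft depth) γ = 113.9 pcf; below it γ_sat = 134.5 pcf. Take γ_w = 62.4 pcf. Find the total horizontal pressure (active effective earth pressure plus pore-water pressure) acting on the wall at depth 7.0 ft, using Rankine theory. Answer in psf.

538 psf

K_a = (1 − sin φ)/(1 + sin φ) = 0.3996.
γ' = 134.5 − 62.4 = 72.10 pcf.
Effective vertical stress at 7.0 ft: σ'_v = 113.9×2.2 + 72.10×4.80 = 596.7 psf.
σ'_h = K_a σ'_v = 0.3996 × 596.7 = 238.5 psf; u = γ_w × 4.80 = 299.5 psf.
Total σ_h = 238.5 + 299.5 = 538.0 psf.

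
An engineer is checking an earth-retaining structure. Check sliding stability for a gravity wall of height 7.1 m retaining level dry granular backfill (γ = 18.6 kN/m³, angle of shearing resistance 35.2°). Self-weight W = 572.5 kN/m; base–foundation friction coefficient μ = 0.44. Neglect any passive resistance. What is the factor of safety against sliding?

K_a = tan²(45° − 35.2°/2) = 0.2687.
P_a = ½K_aγH² = 0.5×0.2687×18.6×7.1² = 126.0 kN/m, acting at H/3 = 2.367 m above the base.
FS_sliding = μW / P_a = 0.44×572.5 / 126.0 = 2.000.

2.00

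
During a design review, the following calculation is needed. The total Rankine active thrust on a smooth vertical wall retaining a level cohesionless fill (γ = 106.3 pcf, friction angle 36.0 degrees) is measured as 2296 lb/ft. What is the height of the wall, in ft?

K_a = 0.2596. P_a = ½ K_a γ H² ⇒ H = √(2P_a/(K_a γ)).
H = √(2×2296/(0.2596×106.3)) = 12.90 ft.

12.9 ft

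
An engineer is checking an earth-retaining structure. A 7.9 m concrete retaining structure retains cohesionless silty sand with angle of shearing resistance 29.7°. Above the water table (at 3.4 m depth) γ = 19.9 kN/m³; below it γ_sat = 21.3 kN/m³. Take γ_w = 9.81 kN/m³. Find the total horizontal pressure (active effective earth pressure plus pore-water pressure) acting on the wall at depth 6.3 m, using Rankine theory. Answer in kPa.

62.5 kPa

K_a = (1 − sin φ)/(1 + sin φ) = 0.3374.
γ' = 21.3 − 9.81 = 11.49 kN/m³.
Effective vertical stress at 6.3 m: σ'_v = 19.9×3.4 + 11.49×2.90 = 101.0 kPa.
σ'_h = K_a σ'_v = 0.3374 × 101.0 = 34.07 kPa; u = γ_w × 2.90 = 28.45 kPa.
Total σ_h = 34.07 + 28.45 = 62.52 kPa.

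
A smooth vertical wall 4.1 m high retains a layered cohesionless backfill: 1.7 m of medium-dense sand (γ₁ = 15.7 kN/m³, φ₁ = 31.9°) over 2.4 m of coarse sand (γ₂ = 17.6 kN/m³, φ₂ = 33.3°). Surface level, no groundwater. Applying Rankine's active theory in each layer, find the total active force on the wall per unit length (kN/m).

K_a1 = tan²(45°−31.9°/2) = 0.3085; K_a2 = tan²(45°−33.3°/2) = 0.2911.
Layer 1: σ at base = K_a1 γ₁ h₁ = 8.235 kPa; P₁ = ½×8.235×1.7 = 6.999.
Layer 2: σ_v at top = γ₁h₁ = 26.69; σ_h top = K_a2×26.69 = 7.770; σ_h base = K_a2×(26.69+17.6×2.4) = 20.07.
P₂ = ½(7.770+20.07)×2.4 = 33.41. Total P_a = 6.999+33.41 = 40.41 kN/m.

40.4 kN/m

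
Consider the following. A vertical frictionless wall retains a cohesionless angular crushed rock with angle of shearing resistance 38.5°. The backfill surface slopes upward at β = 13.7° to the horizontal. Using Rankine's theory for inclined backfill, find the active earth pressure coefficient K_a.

0.249

K_a = cos β · (cos β − √(cos²β − cos²φ)) / (cos β + √(cos²β − cos²φ)).
cos β = 0.9715, cos φ = 0.7826, √(cos²β − cos²φ) = 0.5757.
K_a = 0.9715 × (0.9715 − 0.5757)/(0.9715 + 0.5757) = 0.2486.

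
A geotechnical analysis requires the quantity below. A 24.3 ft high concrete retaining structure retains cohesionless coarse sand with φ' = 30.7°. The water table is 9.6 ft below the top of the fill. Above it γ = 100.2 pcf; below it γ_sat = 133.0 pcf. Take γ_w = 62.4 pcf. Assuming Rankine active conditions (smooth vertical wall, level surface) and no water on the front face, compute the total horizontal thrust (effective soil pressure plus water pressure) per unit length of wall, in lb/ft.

15300 lb/ft

K_a = tan²(45° − φ/2) = 0.3240.
γ' = 133.0 − 62.4 = 70.60 pcf. Depth below WT = 14.7 ft.
σ'_h at WT = K_a γ d_w = 311.7 psf; at base = 311.7 + K_a γ' × 14.7 = 648.0 psf.
P₁ (0–9.6 ft) = ½×311.7×9.6 = 1496. P₂ (9.6–24.3 ft) = ½(311.7+648.0)×14.7 = 7053.
P_w = ½ γ_w h₂² = 0.5×62.4×14.7² = 6742. Total = 1496+7053+6742 = 15290 lb/ft.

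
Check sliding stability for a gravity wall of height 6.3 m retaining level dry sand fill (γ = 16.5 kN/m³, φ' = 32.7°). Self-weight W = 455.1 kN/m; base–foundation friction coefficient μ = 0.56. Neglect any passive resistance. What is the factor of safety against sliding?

K_a = tan²(45° − 32.7°/2) = 0.2985.
P_a = ½K_aγH² = 0.5×0.2985×16.5×6.3² = 97.74 kN/m, acting at H/3 = 2.100 m above the base.
FS_sliding = μW / P_a = 0.56×455.1 / 97.74 = 2.607.

2.61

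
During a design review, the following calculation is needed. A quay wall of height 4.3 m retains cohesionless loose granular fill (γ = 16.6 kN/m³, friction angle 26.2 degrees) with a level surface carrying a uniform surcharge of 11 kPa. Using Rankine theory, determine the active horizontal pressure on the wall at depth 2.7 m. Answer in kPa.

21.6 kPa

K_a = (1 − sin φ)/(1 + sin φ) = 0.3874.
σ_v = γz + q = 16.6 × 2.7 + 11 = 55.82 kPa.
σ_h = K_a σ_v = 0.3874 × 55.82 = 21.63 kPa.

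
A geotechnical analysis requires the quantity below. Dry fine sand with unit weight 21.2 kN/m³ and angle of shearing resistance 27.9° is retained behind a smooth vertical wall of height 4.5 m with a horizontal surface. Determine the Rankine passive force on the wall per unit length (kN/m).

K_p = tan²(45° + φ/2) = 2.759.
P_p = ½ K_p γ H² = 0.5 × 2.759 × 21.2 × 4.5² = 592.2 kN/m.

592 kN/m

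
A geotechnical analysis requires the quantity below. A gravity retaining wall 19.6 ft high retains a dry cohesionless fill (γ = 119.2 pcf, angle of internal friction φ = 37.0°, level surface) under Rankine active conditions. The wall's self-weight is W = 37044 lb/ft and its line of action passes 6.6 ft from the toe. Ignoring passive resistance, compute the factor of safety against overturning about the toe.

6.58

K_a = tan²(45° − 37.0°/2) = 0.2486.
P_a = ½K_aγH² = 0.5×0.2486×119.2×19.6² = 5692 lb/ft, acting at H/3 = 6.533 ft above the base.
Overturning moment M_o = P_a × H/3 = 5692 × 6.533 = 37180.
Resisting moment M_r = W × 6.6 = 37044 × 6.6 = 244500.
FS_overturning = M_r/M_o = 244500/37180 = 6.575.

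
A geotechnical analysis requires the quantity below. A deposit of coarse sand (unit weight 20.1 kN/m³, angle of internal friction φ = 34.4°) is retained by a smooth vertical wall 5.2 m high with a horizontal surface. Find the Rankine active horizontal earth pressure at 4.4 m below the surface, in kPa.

24.6 kPa

K_a = (1 − sin φ)/(1 + sin φ) = 0.2780.
σ_h = K_a γ z = 0.2780 × 20.1 × 4.4 = 24.58 kPa.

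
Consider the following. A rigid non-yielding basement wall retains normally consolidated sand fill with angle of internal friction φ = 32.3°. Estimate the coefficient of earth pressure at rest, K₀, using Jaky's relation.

0.466

K₀ = 1 − sin φ' = 1 − sin 32.3° = 0.4656.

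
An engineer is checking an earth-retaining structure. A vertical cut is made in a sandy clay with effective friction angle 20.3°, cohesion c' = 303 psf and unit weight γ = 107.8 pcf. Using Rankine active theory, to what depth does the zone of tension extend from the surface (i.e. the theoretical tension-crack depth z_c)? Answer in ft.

K_a = tan²(45° − 20.3°/2) = 0.4849; √K_a = 0.6963.
The active pressure is zero where K_a γ z = 2c√K_a, so z_c = 2c/(γ√K_a) = 2×303/(107.8×0.6963) = 8.073 ft.

8.07 ft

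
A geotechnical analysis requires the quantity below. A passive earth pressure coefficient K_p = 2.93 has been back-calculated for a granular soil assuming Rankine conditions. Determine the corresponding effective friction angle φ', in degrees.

29.4°

K_p = (1+sin φ)/(1−sin φ) ⇒ sin φ = (K_p − 1)/(K_p + 1) = 0.4911.
φ = arcsin(0.4911) = 29.41°.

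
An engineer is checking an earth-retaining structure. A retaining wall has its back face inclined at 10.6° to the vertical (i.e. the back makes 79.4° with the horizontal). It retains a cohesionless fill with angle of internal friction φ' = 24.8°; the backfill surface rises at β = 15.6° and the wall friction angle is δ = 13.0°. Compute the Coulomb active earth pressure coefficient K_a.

0.602

K_a = sin²(α+φ) / [sin²α · sin(α−δ) · (1 + √{sin(φ+δ)sin(φ−β) / (sin(α−δ)sin(α+β))})²].
With α = 79.4°, φ = 24.8°, δ = 13.0°, β = 15.6°: K_a = 0.6022.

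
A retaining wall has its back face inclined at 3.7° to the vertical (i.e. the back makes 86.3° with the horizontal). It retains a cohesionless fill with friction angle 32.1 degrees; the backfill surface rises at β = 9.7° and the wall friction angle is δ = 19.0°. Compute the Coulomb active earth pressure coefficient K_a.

0.342

K_a = sin²(α+φ) / [sin²α · sin(α−δ) · (1 + √{sin(φ+δ)sin(φ−β) / (sin(α−δ)sin(α+β))})²].
With α = 86.3°, φ = 32.1°, δ = 19.0°, β = 9.7°: K_a = 0.3423.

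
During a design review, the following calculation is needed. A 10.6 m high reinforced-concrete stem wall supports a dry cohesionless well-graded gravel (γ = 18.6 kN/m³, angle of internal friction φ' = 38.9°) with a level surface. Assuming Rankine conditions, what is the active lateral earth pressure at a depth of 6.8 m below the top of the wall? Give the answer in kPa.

28.9 kPa

K_a = (1 − sin φ)/(1 + sin φ) = 0.2285.
σ_h = K_a γ z = 0.2285 × 18.6 × 6.8 = 28.90 kPa.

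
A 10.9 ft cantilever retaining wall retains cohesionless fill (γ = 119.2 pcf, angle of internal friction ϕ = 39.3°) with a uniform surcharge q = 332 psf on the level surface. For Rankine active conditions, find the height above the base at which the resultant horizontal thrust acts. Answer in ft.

K_a = 0.2245.
Triangular part P₁ = ½K_aγH² = 1589 at H/3 = 3.633 ft; rectangular part P₂ = K_a q H = 812.3 at H/2 = 5.450 ft.
ȳ = (P₁·3.633 + P₂·5.450)/(P₁+P₂) = 4.248 ft.

4.25 ft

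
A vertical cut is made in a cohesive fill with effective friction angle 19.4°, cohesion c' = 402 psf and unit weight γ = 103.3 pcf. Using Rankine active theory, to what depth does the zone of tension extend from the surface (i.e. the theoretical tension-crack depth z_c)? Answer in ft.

11.0 ft

K_a = tan²(45° − 19.4°/2) = 0.5013; √K_a = 0.7080.
The active pressure is zero where K_a γ z = 2c√K_a, so z_c = 2c/(γ√K_a) = 2×402/(103.3×0.7080) = 10.99 ft.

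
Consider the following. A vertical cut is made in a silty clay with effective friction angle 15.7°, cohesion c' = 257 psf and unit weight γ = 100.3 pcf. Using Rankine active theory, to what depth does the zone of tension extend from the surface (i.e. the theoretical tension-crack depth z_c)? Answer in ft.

6.76 ft

K_a = tan²(45° − 15.7°/2) = 0.5741; √K_a = 0.7577.
The active pressure is zero where K_a γ z = 2c√K_a, so z_c = 2c/(γ√K_a) = 2×257/(100.3×0.7577) = 6.764 ft.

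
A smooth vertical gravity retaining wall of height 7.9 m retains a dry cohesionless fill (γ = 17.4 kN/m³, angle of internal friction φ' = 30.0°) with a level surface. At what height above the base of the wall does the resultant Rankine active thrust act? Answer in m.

K_a = 0.3333.
The pressure distribution is triangular, so the resultant acts at H/3 above the base = 7.9/3 = 2.633 m.

2.63 m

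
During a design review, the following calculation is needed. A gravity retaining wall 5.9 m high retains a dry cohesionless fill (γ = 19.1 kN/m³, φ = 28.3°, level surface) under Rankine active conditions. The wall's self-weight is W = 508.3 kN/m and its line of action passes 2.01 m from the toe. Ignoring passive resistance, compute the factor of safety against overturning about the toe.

K_a = tan²(45° − 28.3°/2) = 0.3568.
P_a = ½K_aγH² = 0.5×0.3568×19.1×5.9² = 118.6 kN/m, acting at H/3 = 1.967 m above the base.
Overturning moment M_o = P_a × H/3 = 118.6 × 1.967 = 233.3.
Resisting moment M_r = W × 2.01 = 508.3 × 2.01 = 1022.
FS_overturning = M_r/M_o = 1022/233.3 = 4.380.

4.38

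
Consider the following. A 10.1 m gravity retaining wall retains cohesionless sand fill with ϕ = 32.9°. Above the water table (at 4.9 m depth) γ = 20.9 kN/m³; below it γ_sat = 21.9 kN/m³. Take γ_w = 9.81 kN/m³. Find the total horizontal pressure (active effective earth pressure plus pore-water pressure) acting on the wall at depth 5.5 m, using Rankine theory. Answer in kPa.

38.3 kPa

K_a = (1 − sin φ)/(1 + sin φ) = 0.2960.
γ' = 21.9 − 9.81 = 12.09 kN/m³.
Effective vertical stress at 5.5 m: σ'_v = 20.9×4.9 + 12.09×0.600 = 109.7 kPa.
σ'_h = K_a σ'_v = 0.2960 × 109.7 = 32.46 kPa; u = γ_w × 0.600 = 5.886 kPa.
Total σ_h = 32.46 + 5.886 = 38.35 kPa.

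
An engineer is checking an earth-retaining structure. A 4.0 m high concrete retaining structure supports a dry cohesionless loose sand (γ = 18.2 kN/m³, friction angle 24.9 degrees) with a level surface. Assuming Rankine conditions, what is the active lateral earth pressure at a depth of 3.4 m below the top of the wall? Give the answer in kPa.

K_a = (1 − sin φ)/(1 + sin φ) = 0.4074.
σ_h = K_a γ z = 0.4074 × 18.2 × 3.4 = 25.21 kPa.

25.2 kPa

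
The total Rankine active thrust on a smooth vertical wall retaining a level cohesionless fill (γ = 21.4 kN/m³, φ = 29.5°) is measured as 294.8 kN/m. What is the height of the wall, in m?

9.00 m

K_a = 0.3401. P_a = ½ K_a γ H² ⇒ H = √(2P_a/(K_a γ)).
H = √(2×294.8/(0.3401×21.4)) = 9.001 m.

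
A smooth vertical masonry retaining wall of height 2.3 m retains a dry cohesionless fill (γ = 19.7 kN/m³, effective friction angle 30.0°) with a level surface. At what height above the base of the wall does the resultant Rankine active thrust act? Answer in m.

0.767 m

K_a = 0.3333.
The pressure distribution is triangular, so the resultant acts at H/3 above the base = 2.3/3 = 0.7667 m.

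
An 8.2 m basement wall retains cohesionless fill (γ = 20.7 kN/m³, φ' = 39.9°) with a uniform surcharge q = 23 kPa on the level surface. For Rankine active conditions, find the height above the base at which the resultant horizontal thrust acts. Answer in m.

3.02 m

K_a = 0.2184.
Triangular part P₁ = ½K_aγH² = 152.0 at H/3 = 2.733 m; rectangular part P₂ = K_a q H = 41.20 at H/2 = 4.100 m.
ȳ = (P₁·2.733 + P₂·4.100)/(P₁+P₂) = 3.025 m.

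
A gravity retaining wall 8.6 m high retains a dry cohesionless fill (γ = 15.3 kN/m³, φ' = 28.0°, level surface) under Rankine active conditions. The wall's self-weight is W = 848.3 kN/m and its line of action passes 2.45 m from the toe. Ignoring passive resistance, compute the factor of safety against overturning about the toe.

K_a = tan²(45° − 28.0°/2) = 0.3610.
P_a = ½K_aγH² = 0.5×0.3610×15.3×8.6² = 204.3 kN/m, acting at H/3 = 2.867 m above the base.
Overturning moment M_o = P_a × H/3 = 204.3 × 2.867 = 585.6.
Resisting moment M_r = W × 2.45 = 848.3 × 2.45 = 2078.
FS_overturning = M_r/M_o = 2078/585.6 = 3.549.

3.55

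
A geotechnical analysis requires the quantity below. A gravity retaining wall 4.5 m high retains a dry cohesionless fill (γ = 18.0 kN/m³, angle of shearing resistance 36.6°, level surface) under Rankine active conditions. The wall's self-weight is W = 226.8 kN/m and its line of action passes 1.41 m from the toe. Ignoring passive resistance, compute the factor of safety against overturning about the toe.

4.62

K_a = tan²(45° − 36.6°/2) = 0.2530.
P_a = ½K_aγH² = 0.5×0.2530×18.0×4.5² = 46.10 kN/m, acting at H/3 = 1.500 m above the base.
Overturning moment M_o = P_a × H/3 = 46.10 × 1.500 = 69.15.
Resisting moment M_r = W × 1.41 = 226.8 × 1.41 = 319.8.
FS_overturning = M_r/M_o = 319.8/69.15 = 4.624.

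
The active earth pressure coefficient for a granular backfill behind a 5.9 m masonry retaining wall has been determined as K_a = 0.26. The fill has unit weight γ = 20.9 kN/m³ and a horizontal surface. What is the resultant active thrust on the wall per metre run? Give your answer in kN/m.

94.6 kN/m

P = ½ K_a γ H² = 0.5 × 0.26 × 20.9 × 5.9² = 94.58 kN/m.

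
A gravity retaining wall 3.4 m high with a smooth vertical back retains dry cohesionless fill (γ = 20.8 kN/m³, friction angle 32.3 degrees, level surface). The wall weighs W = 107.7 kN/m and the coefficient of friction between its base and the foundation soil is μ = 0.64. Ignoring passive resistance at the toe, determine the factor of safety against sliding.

1.89

K_a = tan²(45° − 32.3°/2) = 0.3035.
P_a = ½K_aγH² = 0.5×0.3035×20.8×3.4² = 36.49 kN/m, acting at H/3 = 1.133 m above the base.
FS_sliding = μW / P_a = 0.64×107.7 / 36.49 = 1.889.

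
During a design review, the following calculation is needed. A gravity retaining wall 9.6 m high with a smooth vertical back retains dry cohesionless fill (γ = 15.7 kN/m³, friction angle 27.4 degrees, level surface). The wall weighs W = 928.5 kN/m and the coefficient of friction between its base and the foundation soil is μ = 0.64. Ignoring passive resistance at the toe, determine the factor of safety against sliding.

K_a = tan²(45° − 27.4°/2) = 0.3697.
P_a = ½K_aγH² = 0.5×0.3697×15.7×9.6² = 267.4 kN/m, acting at H/3 = 3.200 m above the base.
FS_sliding = μW / P_a = 0.64×928.5 / 267.4 = 2.222.

2.22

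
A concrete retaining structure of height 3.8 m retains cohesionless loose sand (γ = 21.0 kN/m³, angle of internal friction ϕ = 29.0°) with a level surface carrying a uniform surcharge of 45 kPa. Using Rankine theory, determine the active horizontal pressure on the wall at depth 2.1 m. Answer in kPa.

30.9 kPa

K_a = (1 − sin φ)/(1 + sin φ) = 0.3470.
σ_v = γz + q = 21.0 × 2.1 + 45 = 89.10 kPa.
σ_h = K_a σ_v = 0.3470 × 89.10 = 30.92 kPa.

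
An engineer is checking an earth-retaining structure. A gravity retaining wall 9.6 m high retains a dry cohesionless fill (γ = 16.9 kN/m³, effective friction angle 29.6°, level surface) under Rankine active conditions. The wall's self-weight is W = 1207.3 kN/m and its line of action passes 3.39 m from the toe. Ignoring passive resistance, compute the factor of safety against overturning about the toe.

4.85

K_a = tan²(45° − 29.6°/2) = 0.3387.
P_a = ½K_aγH² = 0.5×0.3387×16.9×9.6² = 263.8 kN/m, acting at H/3 = 3.200 m above the base.
Overturning moment M_o = P_a × H/3 = 263.8 × 3.200 = 844.1.
Resisting moment M_r = W × 3.39 = 1207.3 × 3.39 = 4093.
FS_overturning = M_r/M_o = 4093/844.1 = 4.848.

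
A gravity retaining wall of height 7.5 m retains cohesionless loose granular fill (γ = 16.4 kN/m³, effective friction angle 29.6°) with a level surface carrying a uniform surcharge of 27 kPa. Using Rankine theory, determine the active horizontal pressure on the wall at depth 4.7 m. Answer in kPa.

K_a = (1 − sin φ)/(1 + sin φ) = 0.3387.
σ_v = γz + q = 16.4 × 4.7 + 27 = 104.1 kPa.
σ_h = K_a σ_v = 0.3387 × 104.1 = 35.26 kPa.

35.3 kPa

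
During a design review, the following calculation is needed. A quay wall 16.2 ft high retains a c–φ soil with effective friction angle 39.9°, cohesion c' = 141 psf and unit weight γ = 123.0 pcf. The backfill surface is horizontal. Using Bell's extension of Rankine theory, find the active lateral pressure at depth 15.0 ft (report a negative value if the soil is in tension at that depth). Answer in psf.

K_a = (1 − sin φ)/(1 + sin φ) = 0.2184.
σ_a = K_a γ z − 2c√K_a = 0.2184×123.0×15.0 − 2×141×0.4674 = 271.2 psf.

271 psf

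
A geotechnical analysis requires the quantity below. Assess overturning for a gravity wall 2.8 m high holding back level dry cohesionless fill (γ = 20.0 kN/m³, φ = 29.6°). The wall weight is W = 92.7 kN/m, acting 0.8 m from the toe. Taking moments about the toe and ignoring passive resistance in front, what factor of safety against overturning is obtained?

2.99

K_a = tan²(45° − 29.6°/2) = 0.3387.
P_a = ½K_aγH² = 0.5×0.3387×20.0×2.8² = 26.56 kN/m, acting at H/3 = 0.9333 m above the base.
Overturning moment M_o = P_a × H/3 = 26.56 × 0.9333 = 24.79.
Resisting moment M_r = W × 0.8 = 92.7 × 0.8 = 74.16.
FS_overturning = M_r/M_o = 74.16/24.79 = 2.992.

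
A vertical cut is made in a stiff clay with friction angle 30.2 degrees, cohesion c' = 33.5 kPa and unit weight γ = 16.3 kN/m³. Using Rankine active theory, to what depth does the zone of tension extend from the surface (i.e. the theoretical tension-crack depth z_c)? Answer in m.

7.15 m

K_a = tan²(45° − 30.2°/2) = 0.3307; √K_a = 0.5750.
The active pressure is zero where K_a γ z = 2c√K_a, so z_c = 2c/(γ√K_a) = 2×33.5/(16.3×0.5750) = 7.148 m.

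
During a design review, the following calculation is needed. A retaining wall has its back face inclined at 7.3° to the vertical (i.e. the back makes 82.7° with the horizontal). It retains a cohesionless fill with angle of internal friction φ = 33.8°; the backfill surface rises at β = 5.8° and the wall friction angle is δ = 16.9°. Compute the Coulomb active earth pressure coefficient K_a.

0.335

K_a = sin²(α+φ) / [sin²α · sin(α−δ) · (1 + √{sin(φ+δ)sin(φ−β) / (sin(α−δ)sin(α+β))})²].
With α = 82.7°, φ = 33.8°, δ = 16.9°, β = 5.8°: K_a = 0.3354.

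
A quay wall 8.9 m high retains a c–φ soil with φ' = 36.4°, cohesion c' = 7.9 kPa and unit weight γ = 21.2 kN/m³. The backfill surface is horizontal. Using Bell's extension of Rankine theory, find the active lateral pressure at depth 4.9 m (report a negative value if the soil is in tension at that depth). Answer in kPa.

18.5 kPa

K_a = (1 − sin φ)/(1 + sin φ) = 0.2552.
σ_a = K_a γ z − 2c√K_a = 0.2552×21.2×4.9 − 2×7.9×0.5051 = 18.53 kPa.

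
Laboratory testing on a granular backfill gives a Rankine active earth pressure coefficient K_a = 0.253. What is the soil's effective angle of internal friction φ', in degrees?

36.6°

K_a = tan²(45° − φ/2) ⇒ 45° − φ/2 = arctan(√0.253) = 26.70°.
φ = 2(45° − 26.70°) = 36.60°.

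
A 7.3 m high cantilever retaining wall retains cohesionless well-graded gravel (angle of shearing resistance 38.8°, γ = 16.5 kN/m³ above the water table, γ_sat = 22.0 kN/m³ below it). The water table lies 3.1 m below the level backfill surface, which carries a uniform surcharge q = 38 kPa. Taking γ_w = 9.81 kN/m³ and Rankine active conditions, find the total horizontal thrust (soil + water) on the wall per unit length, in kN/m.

K_a = tan²(45° − φ/2) = 0.2296.
γ' = 22.0 − 9.81 = 12.19 kN/m³. h₂ = H − d_w = 4.2 m.
σ'_h: at surface K_a·q = 8.723; at WT K_a(q+γd_w) = 20.46; at base K_a(q+γd_w+γ'h₂) = 32.22 kPa.
P₁ = ½(8.723+20.46)×3.1 = 45.24; P₂ = ½(20.46+32.22)×4.2 = 110.6; P_w = ½γ_w h₂² = 86.52.
Total = 45.24+110.6+86.52 = 242.4 kN/m.

242 kN/m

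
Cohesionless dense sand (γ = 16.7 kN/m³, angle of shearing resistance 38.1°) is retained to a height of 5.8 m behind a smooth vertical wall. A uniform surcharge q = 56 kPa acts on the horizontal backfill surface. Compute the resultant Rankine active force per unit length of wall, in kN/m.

K_a = tan²(45° − φ/2) = 0.2368.
Soil triangle: ½ K_a γ H² = 0.5×0.2368×16.7×5.8² = 66.52 kN/m.
Surcharge rectangle: K_a q H = 0.2368×56×5.8 = 76.92 kN/m.
Total = 66.52 + 76.92 = 143.4 kN/m.

143 kN/m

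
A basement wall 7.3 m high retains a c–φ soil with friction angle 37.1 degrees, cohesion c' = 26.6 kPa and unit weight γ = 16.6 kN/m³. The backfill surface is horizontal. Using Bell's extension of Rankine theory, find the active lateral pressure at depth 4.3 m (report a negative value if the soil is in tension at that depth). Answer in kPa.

-8.80 kPa

K_a = (1 − sin φ)/(1 + sin φ) = 0.2475.
σ_a = K_a γ z − 2c√K_a = 0.2475×16.6×4.3 − 2×26.6×0.4975 = -8.800 kPa.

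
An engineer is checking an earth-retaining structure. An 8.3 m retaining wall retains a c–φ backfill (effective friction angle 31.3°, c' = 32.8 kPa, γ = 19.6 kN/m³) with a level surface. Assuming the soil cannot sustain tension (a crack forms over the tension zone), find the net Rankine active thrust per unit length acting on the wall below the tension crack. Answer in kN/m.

17.1 kN/m

K_a = 0.3162; √K_a = 0.5623.
Tension-crack depth z_c = 2c/(γ√K_a) = 2×32.8/(19.6×0.5623) = 5.952 m.
σ_a at base = K_a γ H − 2c√K_a = 0.3162×19.6×8.3 − 2×32.8×0.5623 = 14.55 kPa.
P_a = ½ × 14.55 × (H − z_c) = 0.5×14.55×2.348 = 17.08 kN/m.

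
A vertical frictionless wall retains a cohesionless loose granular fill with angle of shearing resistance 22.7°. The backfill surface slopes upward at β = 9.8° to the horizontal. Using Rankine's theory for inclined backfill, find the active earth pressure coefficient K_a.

0.473

K_a = cos β · (cos β − √(cos²β − cos²φ)) / (cos β + √(cos²β − cos²φ)).
cos β = 0.9854, cos φ = 0.9225, √(cos²β − cos²φ) = 0.3463.
K_a = 0.9854 × (0.9854 − 0.3463)/(0.9854 + 0.3463) = 0.4729.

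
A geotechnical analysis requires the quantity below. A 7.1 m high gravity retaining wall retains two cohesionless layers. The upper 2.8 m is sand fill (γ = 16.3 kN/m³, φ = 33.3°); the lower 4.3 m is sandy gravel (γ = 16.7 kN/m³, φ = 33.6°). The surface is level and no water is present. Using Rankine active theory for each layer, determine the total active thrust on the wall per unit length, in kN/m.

K_a1 = tan²(45°−33.3°/2) = 0.2911; K_a2 = tan²(45°−33.6°/2) = 0.2875.
Layer 1: σ at base = K_a1 γ₁ h₁ = 13.29 kPa; P₁ = ½×13.29×2.8 = 18.60.
Layer 2: σ_v at top = γ₁h₁ = 45.64; σ_h top = K_a2×45.64 = 13.12; σ_h base = K_a2×(45.64+16.7×4.3) = 33.77.
P₂ = ½(13.12+33.77)×4.3 = 100.8. Total P_a = 18.60+100.8 = 119.4 kN/m.

119 kN/m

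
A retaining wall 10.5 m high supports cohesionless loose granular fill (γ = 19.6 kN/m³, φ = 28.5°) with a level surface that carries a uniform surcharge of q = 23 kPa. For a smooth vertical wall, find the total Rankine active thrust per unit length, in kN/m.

468 kN/m

K_a = tan²(45° − φ/2) = 0.3540.
Soil triangle: ½ K_a γ H² = 0.5×0.3540×19.6×10.5² = 382.4 kN/m.
Surcharge rectangle: K_a q H = 0.3540×23×10.5 = 85.48 kN/m.
Total = 382.4 + 85.48 = 467.9 kN/m.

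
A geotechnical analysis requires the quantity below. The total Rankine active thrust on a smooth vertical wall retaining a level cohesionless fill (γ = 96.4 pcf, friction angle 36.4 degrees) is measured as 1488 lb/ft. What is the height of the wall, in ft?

11.0 ft

K_a = 0.2552. P_a = ½ K_a γ H² ⇒ H = √(2P_a/(K_a γ)).
H = √(2×1488/(0.2552×96.4)) = 11.00 ft.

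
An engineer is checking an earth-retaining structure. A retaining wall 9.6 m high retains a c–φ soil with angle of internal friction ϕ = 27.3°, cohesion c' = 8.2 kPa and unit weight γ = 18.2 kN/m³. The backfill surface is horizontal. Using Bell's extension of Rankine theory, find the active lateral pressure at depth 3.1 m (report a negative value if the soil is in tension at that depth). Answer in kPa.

10.9 kPa

K_a = (1 − sin φ)/(1 + sin φ) = 0.3711.
σ_a = K_a γ z − 2c√K_a = 0.3711×18.2×3.1 − 2×8.2×0.6092 = 10.95 kPa.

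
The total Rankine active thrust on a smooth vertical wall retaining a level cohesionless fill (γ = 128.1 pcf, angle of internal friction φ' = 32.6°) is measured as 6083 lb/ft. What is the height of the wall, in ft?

K_a = 0.2997. P_a = ½ K_a γ H² ⇒ H = √(2P_a/(K_a γ)).
H = √(2×6083/(0.2997×128.1)) = 17.80 ft.

17.8 ft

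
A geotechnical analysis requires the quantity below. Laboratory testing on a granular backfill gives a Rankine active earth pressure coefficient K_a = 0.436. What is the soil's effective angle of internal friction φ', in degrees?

23.1°

K_a = tan²(45° − φ/2) ⇒ 45° − φ/2 = arctan(√0.436) = 33.44°.
φ = 2(45° − 33.44°) = 23.13°.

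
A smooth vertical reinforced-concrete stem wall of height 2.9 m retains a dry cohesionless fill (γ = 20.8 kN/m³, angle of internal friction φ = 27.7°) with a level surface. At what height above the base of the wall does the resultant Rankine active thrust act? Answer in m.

0.967 m

K_a = 0.3653.
The pressure distribution is triangular, so the resultant acts at H/3 above the base = 2.9/3 = 0.9667 m.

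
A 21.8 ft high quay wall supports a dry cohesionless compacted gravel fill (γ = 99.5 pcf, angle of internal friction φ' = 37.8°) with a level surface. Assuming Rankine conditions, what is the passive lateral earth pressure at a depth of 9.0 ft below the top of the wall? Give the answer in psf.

K_p = (1 + sin φ)/(1 − sin φ) = 4.167.
σ_h = K_p γ z = 4.167 × 99.5 × 9.0 = 3731 psf.

3730 psf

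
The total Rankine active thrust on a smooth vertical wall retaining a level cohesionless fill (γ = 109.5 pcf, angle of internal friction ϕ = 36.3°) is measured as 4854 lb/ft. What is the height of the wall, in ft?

18.6 ft

K_a = 0.2563. P_a = ½ K_a γ H² ⇒ H = √(2P_a/(K_a γ)).
H = √(2×4854/(0.2563×109.5)) = 18.60 ft.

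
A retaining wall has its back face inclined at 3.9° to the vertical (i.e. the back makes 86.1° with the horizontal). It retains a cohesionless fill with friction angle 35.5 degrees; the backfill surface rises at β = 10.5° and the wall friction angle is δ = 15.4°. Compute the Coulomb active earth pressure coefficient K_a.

K_a = sin²(α+φ) / [sin²α · sin(α−δ) · (1 + √{sin(φ+δ)sin(φ−β) / (sin(α−δ)sin(α+β))})²].
With α = 86.1°, φ = 35.5°, δ = 15.4°, β = 10.5°: K_a = 0.3049.

0.305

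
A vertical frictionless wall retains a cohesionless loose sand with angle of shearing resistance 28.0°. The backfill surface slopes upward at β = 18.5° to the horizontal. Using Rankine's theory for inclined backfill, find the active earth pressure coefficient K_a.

K_a = cos β · (cos β − √(cos²β − cos²φ)) / (cos β + √(cos²β − cos²φ)).
cos β = 0.9483, cos φ = 0.8829, √(cos²β − cos²φ) = 0.3460.
K_a = 0.9483 × (0.9483 − 0.3460)/(0.9483 + 0.3460) = 0.4413.

0.441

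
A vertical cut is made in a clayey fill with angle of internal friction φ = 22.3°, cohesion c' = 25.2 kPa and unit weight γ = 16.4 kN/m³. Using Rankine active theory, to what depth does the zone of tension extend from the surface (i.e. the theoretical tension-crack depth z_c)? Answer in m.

K_a = tan²(45° − 22.3°/2) = 0.4498; √K_a = 0.6707.
The active pressure is zero where K_a γ z = 2c√K_a, so z_c = 2c/(γ√K_a) = 2×25.2/(16.4×0.6707) = 4.582 m.

4.58 m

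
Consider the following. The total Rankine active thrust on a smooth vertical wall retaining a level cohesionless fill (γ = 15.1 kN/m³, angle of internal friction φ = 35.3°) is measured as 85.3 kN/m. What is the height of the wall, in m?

6.50 m

K_a = 0.2675. P_a = ½ K_a γ H² ⇒ H = √(2P_a/(K_a γ)).
H = √(2×85.3/(0.2675×15.1)) = 6.498 m.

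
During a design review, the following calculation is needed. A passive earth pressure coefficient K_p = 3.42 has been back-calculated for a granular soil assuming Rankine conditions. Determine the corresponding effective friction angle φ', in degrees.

33.2°

K_p = (1+sin φ)/(1−sin φ) ⇒ sin φ = (K_p − 1)/(K_p + 1) = 0.5475.
φ = arcsin(0.5475) = 33.20°.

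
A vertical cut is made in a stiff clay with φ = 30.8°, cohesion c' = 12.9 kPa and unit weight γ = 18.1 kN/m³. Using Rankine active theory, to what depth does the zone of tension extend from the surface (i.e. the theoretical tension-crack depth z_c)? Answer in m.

2.51 m

K_a = tan²(45° − 30.8°/2) = 0.3227; √K_a = 0.5681.
The active pressure is zero where K_a γ z = 2c√K_a, so z_c = 2c/(γ√K_a) = 2×12.9/(18.1×0.5681) = 2.509 m.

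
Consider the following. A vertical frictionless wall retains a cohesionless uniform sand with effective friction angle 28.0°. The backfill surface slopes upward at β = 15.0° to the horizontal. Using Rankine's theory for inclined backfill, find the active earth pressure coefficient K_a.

K_a = cos β · (cos β − √(cos²β − cos²φ)) / (cos β + √(cos²β − cos²φ)).
cos β = 0.9659, cos φ = 0.8829, √(cos²β − cos²φ) = 0.3917.
K_a = 0.9659 × (0.9659 − 0.3917)/(0.9659 + 0.3917) = 0.4086.

0.409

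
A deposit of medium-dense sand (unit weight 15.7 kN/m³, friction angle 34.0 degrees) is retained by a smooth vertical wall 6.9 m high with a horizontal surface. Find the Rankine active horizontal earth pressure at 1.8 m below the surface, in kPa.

7.99 kPa

K_a = (1 − sin φ)/(1 + sin φ) = 0.2827.
σ_h = K_a γ z = 0.2827 × 15.7 × 1.8 = 7.990 kPa.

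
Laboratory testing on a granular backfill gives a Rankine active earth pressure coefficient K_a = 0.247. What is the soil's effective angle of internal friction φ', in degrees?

K_a = tan²(45° − φ/2) ⇒ 45° − φ/2 = arctan(√0.247) = 26.43°.
φ = 2(45° − 26.43°) = 37.15°.

37.1°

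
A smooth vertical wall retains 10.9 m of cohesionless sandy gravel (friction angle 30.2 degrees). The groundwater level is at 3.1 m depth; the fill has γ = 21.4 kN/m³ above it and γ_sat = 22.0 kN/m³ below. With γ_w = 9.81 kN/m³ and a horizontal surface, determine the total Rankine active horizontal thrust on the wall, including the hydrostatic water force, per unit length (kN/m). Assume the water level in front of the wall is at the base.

626 kN/m

K_a = tan²(45° − φ/2) = 0.3307.
γ' = 22.0 − 9.81 = 12.19 kN/m³. Depth below WT = 7.8 m.
σ'_h at WT = K_a γ d_w = 21.94 kPa; at base = 21.94 + K_a γ' × 7.8 = 53.37 kPa.
P₁ (0–3.1 m) = ½×21.94×3.1 = 34.00. P₂ (3.1–10.9 m) = ½(21.94+53.37)×7.8 = 293.7.
P_w = ½ γ_w h₂² = 0.5×9.81×7.8² = 298.4. Total = 34.00+293.7+298.4 = 626.1 kN/m.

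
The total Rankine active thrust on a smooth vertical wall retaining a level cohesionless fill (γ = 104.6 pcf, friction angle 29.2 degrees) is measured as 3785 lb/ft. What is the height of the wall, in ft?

14.5 ft

K_a = 0.3442. P_a = ½ K_a γ H² ⇒ H = √(2P_a/(K_a γ)).
H = √(2×3785/(0.3442×104.6)) = 14.50 ft.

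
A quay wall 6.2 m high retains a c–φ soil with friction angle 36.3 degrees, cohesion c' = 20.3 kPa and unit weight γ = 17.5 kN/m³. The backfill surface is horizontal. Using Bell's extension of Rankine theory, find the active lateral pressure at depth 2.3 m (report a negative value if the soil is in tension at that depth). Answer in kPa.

-10.2 kPa

K_a = (1 − sin φ)/(1 + sin φ) = 0.2563.
σ_a = K_a γ z − 2c√K_a = 0.2563×17.5×2.3 − 2×20.3×0.5062 = -10.24 kPa.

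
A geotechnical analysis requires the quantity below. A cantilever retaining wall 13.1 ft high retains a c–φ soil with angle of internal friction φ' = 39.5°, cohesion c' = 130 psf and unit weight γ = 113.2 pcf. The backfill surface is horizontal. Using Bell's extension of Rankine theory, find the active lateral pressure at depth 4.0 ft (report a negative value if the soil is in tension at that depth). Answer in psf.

K_a = (1 − sin φ)/(1 + sin φ) = 0.2224.
σ_a = K_a γ z − 2c√K_a = 0.2224×113.2×4.0 − 2×130×0.4716 = -21.91 psf.

-21.9 psf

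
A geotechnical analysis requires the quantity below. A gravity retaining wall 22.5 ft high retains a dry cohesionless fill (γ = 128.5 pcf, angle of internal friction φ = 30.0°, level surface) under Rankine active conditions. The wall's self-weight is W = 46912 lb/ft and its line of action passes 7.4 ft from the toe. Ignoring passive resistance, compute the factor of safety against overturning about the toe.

4.27

K_a = tan²(45° − 30.0°/2) = 0.3333.
P_a = ½K_aγH² = 0.5×0.3333×128.5×22.5² = 10840 lb/ft, acting at H/3 = 7.500 ft above the base.
Overturning moment M_o = P_a × H/3 = 10840 × 7.500 = 81320.
Resisting moment M_r = W × 7.4 = 46912 × 7.4 = 347100.
FS_overturning = M_r/M_o = 347100/81320 = 4.269.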